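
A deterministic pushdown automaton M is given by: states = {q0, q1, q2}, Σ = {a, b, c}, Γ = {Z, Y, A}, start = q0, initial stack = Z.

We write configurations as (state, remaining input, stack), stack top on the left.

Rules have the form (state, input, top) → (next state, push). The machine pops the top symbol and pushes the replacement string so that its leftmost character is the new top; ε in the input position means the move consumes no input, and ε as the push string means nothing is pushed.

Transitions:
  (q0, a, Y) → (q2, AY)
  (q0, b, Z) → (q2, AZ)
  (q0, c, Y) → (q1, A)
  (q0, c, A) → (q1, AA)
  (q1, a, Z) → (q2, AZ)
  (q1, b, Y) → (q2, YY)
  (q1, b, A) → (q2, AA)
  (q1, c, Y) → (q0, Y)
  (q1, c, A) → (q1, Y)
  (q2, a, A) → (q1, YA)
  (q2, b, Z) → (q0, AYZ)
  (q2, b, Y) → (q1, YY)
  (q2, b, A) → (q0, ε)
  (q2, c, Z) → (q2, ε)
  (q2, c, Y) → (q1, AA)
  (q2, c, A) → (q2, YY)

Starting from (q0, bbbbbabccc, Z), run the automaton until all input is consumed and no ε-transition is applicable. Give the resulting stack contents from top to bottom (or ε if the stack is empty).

YAYAZ

(q0, bbbbbabccc, Z) ⊢ (q2, bbbbabccc, AZ) ⊢ (q0, bbbabccc, Z) ⊢ (q2, bbabccc, AZ) ⊢ (q0, babccc, Z) ⊢ (q2, abccc, AZ) ⊢ (q1, bccc, YAZ) ⊢ (q2, ccc, YYAZ) ⊢ (q1, cc, AAYAZ) ⊢ (q1, c, YAYAZ) ⊢ (q0, ε, YAYAZ)
All input consumed in state q0 with stack YAYAZ.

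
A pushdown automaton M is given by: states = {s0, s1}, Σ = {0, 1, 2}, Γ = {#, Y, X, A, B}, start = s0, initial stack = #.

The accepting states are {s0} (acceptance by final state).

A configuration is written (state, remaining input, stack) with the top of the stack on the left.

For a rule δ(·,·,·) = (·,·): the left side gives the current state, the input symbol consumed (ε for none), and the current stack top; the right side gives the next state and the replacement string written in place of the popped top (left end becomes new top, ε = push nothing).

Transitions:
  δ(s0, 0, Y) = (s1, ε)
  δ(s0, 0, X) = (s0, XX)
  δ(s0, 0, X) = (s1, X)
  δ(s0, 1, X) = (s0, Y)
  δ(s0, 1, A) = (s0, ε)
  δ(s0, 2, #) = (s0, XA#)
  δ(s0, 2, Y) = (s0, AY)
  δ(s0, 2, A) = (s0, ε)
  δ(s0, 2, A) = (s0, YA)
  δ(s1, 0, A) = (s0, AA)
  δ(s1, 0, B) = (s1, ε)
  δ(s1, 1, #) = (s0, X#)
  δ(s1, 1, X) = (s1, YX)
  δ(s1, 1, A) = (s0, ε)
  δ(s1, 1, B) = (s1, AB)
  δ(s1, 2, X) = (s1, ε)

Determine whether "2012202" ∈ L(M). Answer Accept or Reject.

Reject

No computation consumes all input and reaches a final state.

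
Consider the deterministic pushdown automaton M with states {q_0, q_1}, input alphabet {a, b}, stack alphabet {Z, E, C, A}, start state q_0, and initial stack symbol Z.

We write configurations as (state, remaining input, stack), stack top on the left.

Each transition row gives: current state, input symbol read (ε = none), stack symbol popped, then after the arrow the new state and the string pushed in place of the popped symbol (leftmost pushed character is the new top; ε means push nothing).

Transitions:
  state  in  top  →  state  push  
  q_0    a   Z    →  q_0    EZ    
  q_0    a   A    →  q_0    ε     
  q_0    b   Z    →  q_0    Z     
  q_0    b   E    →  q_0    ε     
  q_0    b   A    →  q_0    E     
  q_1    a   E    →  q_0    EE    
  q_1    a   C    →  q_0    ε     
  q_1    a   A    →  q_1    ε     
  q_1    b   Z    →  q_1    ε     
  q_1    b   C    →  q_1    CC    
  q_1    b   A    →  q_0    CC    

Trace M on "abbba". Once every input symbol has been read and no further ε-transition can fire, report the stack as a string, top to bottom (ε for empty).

(q_0, abbba, Z)
  read a, top Z: go to q_0, push EZ → (q_0, bbba, EZ)
  read b, top E: go to q_0, push ε → (q_0, bba, Z)
  read b, top Z: go to q_0, push Z → (q_0, ba, Z)
  read b, top Z: go to q_0, push Z → (q_0, a, Z)
  read a, top Z: go to q_0, push EZ → (q_0, ε, EZ)
All input consumed in state q_0 with stack EZ.

EZ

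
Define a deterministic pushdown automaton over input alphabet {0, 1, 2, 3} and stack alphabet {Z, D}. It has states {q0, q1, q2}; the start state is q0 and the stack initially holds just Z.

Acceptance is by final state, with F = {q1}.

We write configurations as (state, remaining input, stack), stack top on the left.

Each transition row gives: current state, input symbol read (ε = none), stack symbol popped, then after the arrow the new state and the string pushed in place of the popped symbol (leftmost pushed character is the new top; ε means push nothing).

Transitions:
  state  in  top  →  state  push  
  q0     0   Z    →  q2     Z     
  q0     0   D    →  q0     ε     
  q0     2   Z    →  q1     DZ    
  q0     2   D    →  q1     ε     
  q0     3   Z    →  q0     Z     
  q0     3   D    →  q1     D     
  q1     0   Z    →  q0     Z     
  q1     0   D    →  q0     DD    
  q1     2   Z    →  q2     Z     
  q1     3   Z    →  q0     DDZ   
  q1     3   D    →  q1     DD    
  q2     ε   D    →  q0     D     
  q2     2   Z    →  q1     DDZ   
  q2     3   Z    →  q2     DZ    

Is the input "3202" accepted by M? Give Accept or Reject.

(q0, 3202, Z) ⊢ (q0, 202, Z) ⊢ (q1, 02, DZ) ⊢ (q0, 2, DDZ) ⊢ (q1, ε, DZ)
All input consumed; state q1 ∈ F.

Accept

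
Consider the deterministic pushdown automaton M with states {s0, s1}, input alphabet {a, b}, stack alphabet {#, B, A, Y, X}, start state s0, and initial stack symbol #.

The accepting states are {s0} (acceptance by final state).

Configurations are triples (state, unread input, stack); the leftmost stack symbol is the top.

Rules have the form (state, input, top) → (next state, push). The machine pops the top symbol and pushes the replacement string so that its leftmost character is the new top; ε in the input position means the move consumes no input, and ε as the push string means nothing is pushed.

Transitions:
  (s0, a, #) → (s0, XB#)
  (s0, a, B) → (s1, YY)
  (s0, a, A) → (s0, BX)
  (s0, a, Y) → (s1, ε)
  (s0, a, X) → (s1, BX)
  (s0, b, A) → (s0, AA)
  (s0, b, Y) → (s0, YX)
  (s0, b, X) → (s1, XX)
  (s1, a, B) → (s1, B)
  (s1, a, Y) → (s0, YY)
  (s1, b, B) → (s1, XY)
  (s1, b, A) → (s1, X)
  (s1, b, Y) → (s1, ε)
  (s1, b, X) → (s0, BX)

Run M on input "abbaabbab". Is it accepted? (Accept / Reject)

(s0, abbaabbab, #)
  read a, top #: go to s0, push XB# → (s0, bbaabbab, XB#)
  read b, top X: go to s1, push XX → (s1, baabbab, XXB#)
  read b, top X: go to s0, push BX → (s0, aabbab, BXXB#)
  read a, top B: go to s1, push YY → (s1, abbab, YYXXB#)
  read a, top Y: go to s0, push YY → (s0, bbab, YYYXXB#)
  read b, top Y: go to s0, push YX → (s0, bab, YXYYXXB#)
  read b, top Y: go to s0, push YX → (s0, ab, YXXYYXXB#)
  read a, top Y: go to s1, push ε → (s1, b, XXYYXXB#)
  read b, top X: go to s0, push BX → (s0, ε, BXXYYXXB#)
All input consumed; state s0 ∈ F.

Accept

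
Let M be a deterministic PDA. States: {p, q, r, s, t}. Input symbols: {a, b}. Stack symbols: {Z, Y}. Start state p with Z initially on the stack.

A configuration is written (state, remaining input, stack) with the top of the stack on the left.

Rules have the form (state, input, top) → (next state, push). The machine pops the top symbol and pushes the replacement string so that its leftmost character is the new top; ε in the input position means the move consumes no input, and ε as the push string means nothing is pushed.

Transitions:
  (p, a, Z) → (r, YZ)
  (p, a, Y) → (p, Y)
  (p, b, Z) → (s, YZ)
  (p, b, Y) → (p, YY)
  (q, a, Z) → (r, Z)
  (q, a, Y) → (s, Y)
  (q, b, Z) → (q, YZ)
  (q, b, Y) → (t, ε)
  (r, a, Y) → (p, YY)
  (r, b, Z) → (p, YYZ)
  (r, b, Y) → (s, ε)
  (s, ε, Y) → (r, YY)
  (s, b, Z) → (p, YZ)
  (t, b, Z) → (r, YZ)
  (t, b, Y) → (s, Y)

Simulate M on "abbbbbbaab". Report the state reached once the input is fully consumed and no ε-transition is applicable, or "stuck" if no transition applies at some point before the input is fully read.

p

(p, abbbbbbaab, Z)
  read a, top Z: go to r, push YZ → (r, bbbbbbaab, YZ)
  read b, top Y: go to s, push ε → (s, bbbbbaab, Z)
  read b, top Z: go to p, push YZ → (p, bbbbaab, YZ)
  read b, top Y: go to p, push YY → (p, bbbaab, YYZ)
  read b, top Y: go to p, push YY → (p, bbaab, YYYZ)
  read b, top Y: go to p, push YY → (p, baab, YYYYZ)
  read b, top Y: go to p, push YY → (p, aab, YYYYYZ)
  read a, top Y: go to p, push Y → (p, ab, YYYYYZ)
  read a, top Y: go to p, push Y → (p, b, YYYYYZ)
  read b, top Y: go to p, push YY → (p, ε, YYYYYYZ)
All input consumed; M is in state p.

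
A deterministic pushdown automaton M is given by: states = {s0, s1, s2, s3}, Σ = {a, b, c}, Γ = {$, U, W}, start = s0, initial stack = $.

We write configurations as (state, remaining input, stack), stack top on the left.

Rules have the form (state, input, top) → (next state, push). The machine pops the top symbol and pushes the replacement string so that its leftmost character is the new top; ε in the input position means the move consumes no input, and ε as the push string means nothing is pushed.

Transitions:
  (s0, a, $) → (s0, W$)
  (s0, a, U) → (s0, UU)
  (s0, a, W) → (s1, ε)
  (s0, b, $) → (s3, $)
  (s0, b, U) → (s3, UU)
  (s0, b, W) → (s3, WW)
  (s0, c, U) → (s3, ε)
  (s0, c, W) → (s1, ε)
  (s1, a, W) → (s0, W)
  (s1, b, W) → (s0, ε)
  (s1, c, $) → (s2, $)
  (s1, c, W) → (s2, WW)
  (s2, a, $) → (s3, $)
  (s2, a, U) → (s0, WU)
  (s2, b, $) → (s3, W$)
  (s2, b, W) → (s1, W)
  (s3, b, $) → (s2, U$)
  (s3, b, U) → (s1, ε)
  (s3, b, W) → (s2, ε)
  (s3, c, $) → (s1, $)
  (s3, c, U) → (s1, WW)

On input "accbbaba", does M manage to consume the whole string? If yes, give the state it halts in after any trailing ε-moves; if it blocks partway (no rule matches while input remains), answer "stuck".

(s0, accbbaba, $) ⊢ (s0, ccbbaba, W$) ⊢ (s1, cbbaba, $) ⊢ (s2, bbaba, $) ⊢ (s3, baba, W$) ⊢ (s2, aba, $) ⊢ (s3, ba, $) ⊢ (s2, a, U$) ⊢ (s0, ε, WU$)
All input consumed; M is in state s0.

s0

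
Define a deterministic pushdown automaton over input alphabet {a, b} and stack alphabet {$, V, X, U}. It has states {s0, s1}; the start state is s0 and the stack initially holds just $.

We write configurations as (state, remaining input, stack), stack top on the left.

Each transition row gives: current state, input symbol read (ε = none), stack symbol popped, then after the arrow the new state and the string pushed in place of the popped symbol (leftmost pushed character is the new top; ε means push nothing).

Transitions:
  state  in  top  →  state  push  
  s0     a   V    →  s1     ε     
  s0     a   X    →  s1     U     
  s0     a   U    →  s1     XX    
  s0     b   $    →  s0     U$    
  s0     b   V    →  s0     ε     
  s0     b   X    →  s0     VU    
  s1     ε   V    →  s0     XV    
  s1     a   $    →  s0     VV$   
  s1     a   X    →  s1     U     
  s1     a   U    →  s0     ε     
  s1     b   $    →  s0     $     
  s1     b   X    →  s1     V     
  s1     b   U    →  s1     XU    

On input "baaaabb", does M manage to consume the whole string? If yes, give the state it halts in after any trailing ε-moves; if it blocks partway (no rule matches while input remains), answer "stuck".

(s0, baaaabb, $)
  read b, top $: go to s0, push U$ → (s0, aaaabb, U$)
  read a, top U: go to s1, push XX → (s1, aaabb, XX$)
  read a, top X: go to s1, push U → (s1, aabb, UX$)
  read a, top U: go to s0, push ε → (s0, abb, X$)
  read a, top X: go to s1, push U → (s1, bb, U$)
  read b, top U: go to s1, push XU → (s1, b, XU$)
  read b, top X: go to s1, push V → (s1, ε, VU$)
  ε-move, top V: go to s0, push XV → (s0, ε, XVU$)
All input consumed; M is in state s0.

s0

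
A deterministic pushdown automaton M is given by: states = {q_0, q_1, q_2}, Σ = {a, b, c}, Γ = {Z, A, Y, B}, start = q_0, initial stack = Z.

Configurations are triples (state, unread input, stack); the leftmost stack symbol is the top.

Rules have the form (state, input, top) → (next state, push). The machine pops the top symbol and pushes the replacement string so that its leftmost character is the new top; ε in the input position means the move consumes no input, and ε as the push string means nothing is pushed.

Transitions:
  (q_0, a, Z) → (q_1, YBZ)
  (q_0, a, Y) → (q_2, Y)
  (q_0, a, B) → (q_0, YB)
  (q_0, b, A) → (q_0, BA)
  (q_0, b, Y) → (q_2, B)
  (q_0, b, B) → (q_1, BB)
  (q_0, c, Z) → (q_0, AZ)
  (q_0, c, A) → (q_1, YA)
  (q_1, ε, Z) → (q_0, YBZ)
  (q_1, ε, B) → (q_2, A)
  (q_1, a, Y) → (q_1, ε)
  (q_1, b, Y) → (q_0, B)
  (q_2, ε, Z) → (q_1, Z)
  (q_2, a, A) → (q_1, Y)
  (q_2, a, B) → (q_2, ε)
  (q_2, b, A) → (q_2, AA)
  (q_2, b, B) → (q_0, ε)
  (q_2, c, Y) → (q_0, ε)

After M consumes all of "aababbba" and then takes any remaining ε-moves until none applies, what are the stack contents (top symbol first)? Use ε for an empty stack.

(q_0, aababbba, Z)
  read a, top Z: go to q_1, push YBZ → (q_1, ababbba, YBZ)
  read a, top Y: go to q_1, push ε → (q_1, babbba, BZ)
  ε-move, top B: go to q_2, push A → (q_2, babbba, AZ)
  read b, top A: go to q_2, push AA → (q_2, abbba, AAZ)
  read a, top A: go to q_1, push Y → (q_1, bbba, YAZ)
  read b, top Y: go to q_0, push B → (q_0, bba, BAZ)
  read b, top B: go to q_1, push BB → (q_1, ba, BBAZ)
  ε-move, top B: go to q_2, push A → (q_2, ba, ABAZ)
  read b, top A: go to q_2, push AA → (q_2, a, AABAZ)
  read a, top A: go to q_1, push Y → (q_1, ε, YABAZ)
All input consumed in state q_1 with stack YABAZ.

YABAZ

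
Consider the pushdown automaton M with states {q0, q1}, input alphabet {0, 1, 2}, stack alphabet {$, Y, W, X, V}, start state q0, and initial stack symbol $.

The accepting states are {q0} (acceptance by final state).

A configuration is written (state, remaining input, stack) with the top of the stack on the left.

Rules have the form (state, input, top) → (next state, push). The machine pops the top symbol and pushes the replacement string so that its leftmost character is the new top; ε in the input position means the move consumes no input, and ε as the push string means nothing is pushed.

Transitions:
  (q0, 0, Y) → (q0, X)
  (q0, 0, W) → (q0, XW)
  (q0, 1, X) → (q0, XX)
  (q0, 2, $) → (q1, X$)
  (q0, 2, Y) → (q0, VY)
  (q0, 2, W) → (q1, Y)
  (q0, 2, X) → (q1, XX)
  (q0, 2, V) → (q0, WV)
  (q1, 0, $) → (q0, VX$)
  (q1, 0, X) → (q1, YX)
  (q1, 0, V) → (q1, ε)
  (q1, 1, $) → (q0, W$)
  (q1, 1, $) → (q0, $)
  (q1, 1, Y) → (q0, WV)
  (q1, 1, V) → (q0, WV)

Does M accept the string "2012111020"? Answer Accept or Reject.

No computation consumes all input and reaches a final state.

Reject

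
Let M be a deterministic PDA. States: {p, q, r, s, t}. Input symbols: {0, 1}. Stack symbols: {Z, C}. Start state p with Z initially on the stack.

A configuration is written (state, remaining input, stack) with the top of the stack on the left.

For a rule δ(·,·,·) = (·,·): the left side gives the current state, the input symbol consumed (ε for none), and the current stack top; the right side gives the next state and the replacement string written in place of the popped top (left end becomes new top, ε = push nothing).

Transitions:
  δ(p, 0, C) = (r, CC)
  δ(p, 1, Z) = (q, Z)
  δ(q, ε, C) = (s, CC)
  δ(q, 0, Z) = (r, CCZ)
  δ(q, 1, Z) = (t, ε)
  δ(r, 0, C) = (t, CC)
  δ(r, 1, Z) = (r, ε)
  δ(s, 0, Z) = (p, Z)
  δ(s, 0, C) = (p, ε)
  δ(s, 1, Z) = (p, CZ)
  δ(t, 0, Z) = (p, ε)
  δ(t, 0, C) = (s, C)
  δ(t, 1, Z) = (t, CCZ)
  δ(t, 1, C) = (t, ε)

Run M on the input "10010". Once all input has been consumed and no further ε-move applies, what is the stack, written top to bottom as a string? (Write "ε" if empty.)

CCZ

(p, 10010, Z)
  read 1, top Z: go to q, push Z → (q, 0010, Z)
  read 0, top Z: go to r, push CCZ → (r, 010, CCZ)
  read 0, top C: go to t, push CC → (t, 10, CCCZ)
  read 1, top C: go to t, push ε → (t, 0, CCZ)
  read 0, top C: go to s, push C → (s, ε, CCZ)
All input consumed in state s with stack CCZ.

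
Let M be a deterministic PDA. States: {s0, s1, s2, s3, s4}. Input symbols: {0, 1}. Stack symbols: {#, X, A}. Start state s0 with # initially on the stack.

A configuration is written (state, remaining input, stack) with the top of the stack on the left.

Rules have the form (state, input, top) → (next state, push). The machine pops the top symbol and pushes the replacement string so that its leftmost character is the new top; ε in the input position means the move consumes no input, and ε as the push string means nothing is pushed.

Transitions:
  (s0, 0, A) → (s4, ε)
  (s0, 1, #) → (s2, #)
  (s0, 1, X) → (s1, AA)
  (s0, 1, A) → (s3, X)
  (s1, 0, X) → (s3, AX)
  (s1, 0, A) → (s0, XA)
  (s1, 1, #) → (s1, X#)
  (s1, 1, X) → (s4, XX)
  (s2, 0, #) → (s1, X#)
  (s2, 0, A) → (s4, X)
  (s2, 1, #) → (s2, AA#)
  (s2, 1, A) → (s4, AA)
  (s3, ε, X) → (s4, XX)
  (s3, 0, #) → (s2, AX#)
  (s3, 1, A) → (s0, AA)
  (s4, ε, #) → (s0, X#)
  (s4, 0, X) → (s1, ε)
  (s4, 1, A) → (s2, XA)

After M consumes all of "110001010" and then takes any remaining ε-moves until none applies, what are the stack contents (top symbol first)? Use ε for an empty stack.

XAAAAA#

(s0, 110001010, #)
  read 1, top #: go to s2, push # → (s2, 10001010, #)
  read 1, top #: go to s2, push AA# → (s2, 0001010, AA#)
  read 0, top A: go to s4, push X → (s4, 001010, XA#)
  read 0, top X: go to s1, push ε → (s1, 01010, A#)
  read 0, top A: go to s0, push XA → (s0, 1010, XA#)
  read 1, top X: go to s1, push AA → (s1, 010, AAA#)
  read 0, top A: go to s0, push XA → (s0, 10, XAAA#)
  read 1, top X: go to s1, push AA → (s1, 0, AAAAA#)
  read 0, top A: go to s0, push XA → (s0, ε, XAAAAA#)
All input consumed in state s0 with stack XAAAAA#.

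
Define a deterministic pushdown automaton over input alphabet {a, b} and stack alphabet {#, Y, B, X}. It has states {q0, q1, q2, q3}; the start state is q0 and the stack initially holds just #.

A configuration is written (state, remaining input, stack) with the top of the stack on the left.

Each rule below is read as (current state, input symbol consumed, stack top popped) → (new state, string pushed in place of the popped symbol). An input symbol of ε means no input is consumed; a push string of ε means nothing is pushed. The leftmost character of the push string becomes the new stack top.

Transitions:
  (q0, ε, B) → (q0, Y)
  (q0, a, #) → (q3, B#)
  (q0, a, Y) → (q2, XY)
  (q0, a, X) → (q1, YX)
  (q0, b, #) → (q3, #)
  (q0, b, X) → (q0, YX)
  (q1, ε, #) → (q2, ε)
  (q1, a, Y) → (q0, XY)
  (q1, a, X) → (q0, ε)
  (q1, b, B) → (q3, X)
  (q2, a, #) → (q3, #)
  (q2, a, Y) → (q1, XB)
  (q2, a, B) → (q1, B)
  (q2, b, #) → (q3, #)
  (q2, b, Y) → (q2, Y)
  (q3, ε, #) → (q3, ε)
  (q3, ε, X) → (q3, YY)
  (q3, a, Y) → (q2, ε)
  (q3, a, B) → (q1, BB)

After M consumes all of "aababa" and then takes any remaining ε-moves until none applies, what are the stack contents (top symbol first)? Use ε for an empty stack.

(q0, aababa, #) ⊢ (q3, ababa, B#) ⊢ (q1, baba, BB#) ⊢ (q3, aba, XB#) ⊢ (q3, aba, YYB#) ⊢ (q2, ba, YB#) ⊢ (q2, a, YB#) ⊢ (q1, ε, XBB#)
All input consumed in state q1 with stack XBB#.

XBB#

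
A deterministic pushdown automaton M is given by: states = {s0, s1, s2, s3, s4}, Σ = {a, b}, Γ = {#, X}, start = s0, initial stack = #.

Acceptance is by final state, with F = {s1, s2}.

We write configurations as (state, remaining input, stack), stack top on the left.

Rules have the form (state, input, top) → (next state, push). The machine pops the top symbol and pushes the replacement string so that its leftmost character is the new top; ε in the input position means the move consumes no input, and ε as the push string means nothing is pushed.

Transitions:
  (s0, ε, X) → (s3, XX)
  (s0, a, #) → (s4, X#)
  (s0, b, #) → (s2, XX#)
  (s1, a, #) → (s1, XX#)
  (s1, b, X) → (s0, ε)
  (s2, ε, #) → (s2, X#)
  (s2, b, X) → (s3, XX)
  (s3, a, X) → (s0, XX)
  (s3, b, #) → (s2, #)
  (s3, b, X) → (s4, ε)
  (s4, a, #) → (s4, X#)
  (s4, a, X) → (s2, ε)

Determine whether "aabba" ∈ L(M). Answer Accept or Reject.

Accept

(s0, aabba, #) ⊢ (s4, abba, X#) ⊢ (s2, bba, #) ⊢ (s2, bba, X#) ⊢ (s3, ba, XX#) ⊢ (s4, a, X#) ⊢ (s2, ε, #)
All input consumed; state s2 ∈ F.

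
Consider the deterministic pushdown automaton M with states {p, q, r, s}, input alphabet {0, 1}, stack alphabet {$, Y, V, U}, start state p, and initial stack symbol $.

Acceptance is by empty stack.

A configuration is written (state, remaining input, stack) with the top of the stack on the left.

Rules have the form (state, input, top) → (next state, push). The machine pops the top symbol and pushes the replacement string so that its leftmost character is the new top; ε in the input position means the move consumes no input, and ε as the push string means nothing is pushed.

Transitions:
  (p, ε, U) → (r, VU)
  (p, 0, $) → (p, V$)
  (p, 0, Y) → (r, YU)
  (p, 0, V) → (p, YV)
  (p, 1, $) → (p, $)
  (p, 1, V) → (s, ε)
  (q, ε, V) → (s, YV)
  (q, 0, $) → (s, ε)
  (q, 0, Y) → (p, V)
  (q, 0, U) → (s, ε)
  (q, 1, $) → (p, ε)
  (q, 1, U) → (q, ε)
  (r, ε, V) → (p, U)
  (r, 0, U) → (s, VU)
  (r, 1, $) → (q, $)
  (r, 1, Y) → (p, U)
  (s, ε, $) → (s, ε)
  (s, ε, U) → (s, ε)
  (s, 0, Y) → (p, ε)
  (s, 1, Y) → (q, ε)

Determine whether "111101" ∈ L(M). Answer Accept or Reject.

(p, 111101, $) ⊢ (p, 11101, $) ⊢ (p, 1101, $) ⊢ (p, 101, $) ⊢ (p, 01, $) ⊢ (p, 1, V$) ⊢ (s, ε, $) ⊢ (s, ε, ε)
All input consumed and the stack is empty.

Accept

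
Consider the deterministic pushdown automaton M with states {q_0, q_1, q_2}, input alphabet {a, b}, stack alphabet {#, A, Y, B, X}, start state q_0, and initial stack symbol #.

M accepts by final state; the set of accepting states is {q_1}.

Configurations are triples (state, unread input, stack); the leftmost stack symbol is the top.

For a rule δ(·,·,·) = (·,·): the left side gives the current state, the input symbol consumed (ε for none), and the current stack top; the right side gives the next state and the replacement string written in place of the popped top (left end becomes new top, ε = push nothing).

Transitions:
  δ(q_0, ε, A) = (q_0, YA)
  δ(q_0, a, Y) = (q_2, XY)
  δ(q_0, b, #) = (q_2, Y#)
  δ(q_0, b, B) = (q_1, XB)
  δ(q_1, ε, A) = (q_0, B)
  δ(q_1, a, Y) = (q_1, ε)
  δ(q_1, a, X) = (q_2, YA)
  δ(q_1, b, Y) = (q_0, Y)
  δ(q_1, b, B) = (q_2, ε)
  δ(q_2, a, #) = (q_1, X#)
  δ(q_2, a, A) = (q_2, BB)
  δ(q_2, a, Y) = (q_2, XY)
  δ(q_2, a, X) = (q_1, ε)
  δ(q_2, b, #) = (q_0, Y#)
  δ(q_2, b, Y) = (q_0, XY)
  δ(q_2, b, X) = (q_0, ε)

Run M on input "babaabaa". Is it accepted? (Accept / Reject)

(q_0, babaabaa, #)
  read b, top #: go to q_2, push Y# → (q_2, abaabaa, Y#)
  read a, top Y: go to q_2, push XY → (q_2, baabaa, XY#)
  read b, top X: go to q_0, push ε → (q_0, aabaa, Y#)
  read a, top Y: go to q_2, push XY → (q_2, abaa, XY#)
  read a, top X: go to q_1, push ε → (q_1, baa, Y#)
  read b, top Y: go to q_0, push Y → (q_0, aa, Y#)
  read a, top Y: go to q_2, push XY → (q_2, a, XY#)
  read a, top X: go to q_1, push ε → (q_1, ε, Y#)
All input consumed; state q_1 ∈ F.

Accept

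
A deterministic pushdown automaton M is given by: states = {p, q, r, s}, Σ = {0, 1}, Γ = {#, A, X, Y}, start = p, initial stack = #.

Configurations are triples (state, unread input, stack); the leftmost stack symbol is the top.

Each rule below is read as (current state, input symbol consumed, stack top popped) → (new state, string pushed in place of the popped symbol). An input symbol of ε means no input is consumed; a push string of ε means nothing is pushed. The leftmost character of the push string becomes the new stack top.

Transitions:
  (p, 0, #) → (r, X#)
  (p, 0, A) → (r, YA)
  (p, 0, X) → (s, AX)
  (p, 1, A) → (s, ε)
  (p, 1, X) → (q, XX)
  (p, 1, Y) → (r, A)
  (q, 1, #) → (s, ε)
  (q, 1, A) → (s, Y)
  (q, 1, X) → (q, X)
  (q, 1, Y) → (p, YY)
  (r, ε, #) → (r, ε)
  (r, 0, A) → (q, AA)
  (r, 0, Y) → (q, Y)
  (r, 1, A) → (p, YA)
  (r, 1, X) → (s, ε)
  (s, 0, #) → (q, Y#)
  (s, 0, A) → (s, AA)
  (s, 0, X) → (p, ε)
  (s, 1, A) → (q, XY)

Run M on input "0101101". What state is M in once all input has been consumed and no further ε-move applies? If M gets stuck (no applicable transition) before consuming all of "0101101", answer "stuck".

s

(p, 0101101, #) ⊢ (r, 101101, X#) ⊢ (s, 01101, #) ⊢ (q, 1101, Y#) ⊢ (p, 101, YY#) ⊢ (r, 01, AY#) ⊢ (q, 1, AAY#) ⊢ (s, ε, YAY#)
All input consumed; M is in state s.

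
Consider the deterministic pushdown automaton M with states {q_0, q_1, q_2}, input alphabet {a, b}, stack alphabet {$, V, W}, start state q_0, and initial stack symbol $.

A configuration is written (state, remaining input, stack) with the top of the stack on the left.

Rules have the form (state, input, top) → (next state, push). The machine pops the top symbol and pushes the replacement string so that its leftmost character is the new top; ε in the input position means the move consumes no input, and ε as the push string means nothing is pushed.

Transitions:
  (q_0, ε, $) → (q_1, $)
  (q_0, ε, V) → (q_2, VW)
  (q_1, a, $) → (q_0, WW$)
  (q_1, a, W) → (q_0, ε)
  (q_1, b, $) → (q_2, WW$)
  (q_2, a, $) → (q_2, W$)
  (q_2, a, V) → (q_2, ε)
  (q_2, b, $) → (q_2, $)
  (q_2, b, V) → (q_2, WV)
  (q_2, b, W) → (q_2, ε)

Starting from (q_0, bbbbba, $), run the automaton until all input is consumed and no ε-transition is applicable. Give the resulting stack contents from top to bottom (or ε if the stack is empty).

(q_0, bbbbba, $)
  ε-move, top $: go to q_1, push $ → (q_1, bbbbba, $)
  read b, top $: go to q_2, push WW$ → (q_2, bbbba, WW$)
  read b, top W: go to q_2, push ε → (q_2, bbba, W$)
  read b, top W: go to q_2, push ε → (q_2, bba, $)
  read b, top $: go to q_2, push $ → (q_2, ba, $)
  read b, top $: go to q_2, push $ → (q_2, a, $)
  read a, top $: go to q_2, push W$ → (q_2, ε, W$)
All input consumed in state q_2 with stack W$.

W$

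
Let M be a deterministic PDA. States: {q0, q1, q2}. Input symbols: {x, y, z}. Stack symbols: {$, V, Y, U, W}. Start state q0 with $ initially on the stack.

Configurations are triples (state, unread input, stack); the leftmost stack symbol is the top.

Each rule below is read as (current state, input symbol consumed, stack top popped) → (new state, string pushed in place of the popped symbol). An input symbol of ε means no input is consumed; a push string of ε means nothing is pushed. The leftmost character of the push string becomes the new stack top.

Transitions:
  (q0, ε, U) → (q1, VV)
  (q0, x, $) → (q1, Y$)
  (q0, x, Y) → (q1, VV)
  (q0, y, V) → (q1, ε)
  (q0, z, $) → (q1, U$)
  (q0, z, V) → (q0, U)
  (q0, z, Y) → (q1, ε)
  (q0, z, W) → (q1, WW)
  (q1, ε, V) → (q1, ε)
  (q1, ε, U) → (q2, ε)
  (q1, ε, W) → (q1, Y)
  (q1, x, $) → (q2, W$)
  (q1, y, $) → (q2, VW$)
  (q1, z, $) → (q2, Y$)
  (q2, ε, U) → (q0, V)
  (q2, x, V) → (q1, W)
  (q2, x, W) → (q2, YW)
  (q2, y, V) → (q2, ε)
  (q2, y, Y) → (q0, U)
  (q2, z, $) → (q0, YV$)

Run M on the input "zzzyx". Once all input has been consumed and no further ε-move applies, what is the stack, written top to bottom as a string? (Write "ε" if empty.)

YW$

(q0, zzzyx, $)
  read z, top $: go to q1, push U$ → (q1, zzyx, U$)
  ε-move, top U: go to q2, push ε → (q2, zzyx, $)
  read z, top $: go to q0, push YV$ → (q0, zyx, YV$)
  read z, top Y: go to q1, push ε → (q1, yx, V$)
  ε-move, top V: go to q1, push ε → (q1, yx, $)
  read y, top $: go to q2, push VW$ → (q2, x, VW$)
  read x, top V: go to q1, push W → (q1, ε, WW$)
  ε-move, top W: go to q1, push Y → (q1, ε, YW$)
All input consumed in state q1 with stack YW$.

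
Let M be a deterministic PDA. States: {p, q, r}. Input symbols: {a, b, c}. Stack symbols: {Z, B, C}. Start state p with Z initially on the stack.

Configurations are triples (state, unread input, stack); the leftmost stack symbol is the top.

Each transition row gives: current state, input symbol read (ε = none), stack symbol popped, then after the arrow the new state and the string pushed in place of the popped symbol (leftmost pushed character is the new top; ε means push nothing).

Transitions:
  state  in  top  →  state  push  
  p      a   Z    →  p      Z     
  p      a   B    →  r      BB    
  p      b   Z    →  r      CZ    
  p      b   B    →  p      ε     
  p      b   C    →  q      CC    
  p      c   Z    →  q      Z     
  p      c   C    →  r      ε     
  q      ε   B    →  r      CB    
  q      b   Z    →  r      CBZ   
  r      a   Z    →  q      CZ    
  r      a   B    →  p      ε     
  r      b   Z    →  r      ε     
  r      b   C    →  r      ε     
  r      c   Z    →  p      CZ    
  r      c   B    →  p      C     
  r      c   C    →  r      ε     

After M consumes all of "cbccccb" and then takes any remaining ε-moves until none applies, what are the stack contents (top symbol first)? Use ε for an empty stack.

CCZ

(p, cbccccb, Z)
  read c, top Z: go to q, push Z → (q, bccccb, Z)
  read b, top Z: go to r, push CBZ → (r, ccccb, CBZ)
  read c, top C: go to r, push ε → (r, cccb, BZ)
  read c, top B: go to p, push C → (p, ccb, CZ)
  read c, top C: go to r, push ε → (r, cb, Z)
  read c, top Z: go to p, push CZ → (p, b, CZ)
  read b, top C: go to q, push CC → (q, ε, CCZ)
All input consumed in state q with stack CCZ.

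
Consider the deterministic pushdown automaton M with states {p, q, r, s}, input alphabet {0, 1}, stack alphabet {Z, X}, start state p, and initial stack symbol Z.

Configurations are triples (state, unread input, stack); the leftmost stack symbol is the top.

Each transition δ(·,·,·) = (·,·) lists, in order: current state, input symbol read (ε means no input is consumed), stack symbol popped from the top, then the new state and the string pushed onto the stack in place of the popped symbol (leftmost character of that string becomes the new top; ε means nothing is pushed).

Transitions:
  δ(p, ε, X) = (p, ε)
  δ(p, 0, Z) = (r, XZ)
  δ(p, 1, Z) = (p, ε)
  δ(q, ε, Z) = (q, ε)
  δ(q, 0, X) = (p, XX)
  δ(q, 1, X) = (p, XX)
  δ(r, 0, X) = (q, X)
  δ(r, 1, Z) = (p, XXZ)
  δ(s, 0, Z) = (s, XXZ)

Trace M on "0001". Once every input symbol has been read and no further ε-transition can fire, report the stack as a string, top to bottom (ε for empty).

ε

(p, 0001, Z)
  read 0, top Z: go to r, push XZ → (r, 001, XZ)
  read 0, top X: go to q, push X → (q, 01, XZ)
  read 0, top X: go to p, push XX → (p, 1, XXZ)
  ε-move, top X: go to p, push ε → (p, 1, XZ)
  ε-move, top X: go to p, push ε → (p, 1, Z)
  read 1, top Z: go to p, push ε → (p, ε, ε)
All input consumed in state p with stack ε.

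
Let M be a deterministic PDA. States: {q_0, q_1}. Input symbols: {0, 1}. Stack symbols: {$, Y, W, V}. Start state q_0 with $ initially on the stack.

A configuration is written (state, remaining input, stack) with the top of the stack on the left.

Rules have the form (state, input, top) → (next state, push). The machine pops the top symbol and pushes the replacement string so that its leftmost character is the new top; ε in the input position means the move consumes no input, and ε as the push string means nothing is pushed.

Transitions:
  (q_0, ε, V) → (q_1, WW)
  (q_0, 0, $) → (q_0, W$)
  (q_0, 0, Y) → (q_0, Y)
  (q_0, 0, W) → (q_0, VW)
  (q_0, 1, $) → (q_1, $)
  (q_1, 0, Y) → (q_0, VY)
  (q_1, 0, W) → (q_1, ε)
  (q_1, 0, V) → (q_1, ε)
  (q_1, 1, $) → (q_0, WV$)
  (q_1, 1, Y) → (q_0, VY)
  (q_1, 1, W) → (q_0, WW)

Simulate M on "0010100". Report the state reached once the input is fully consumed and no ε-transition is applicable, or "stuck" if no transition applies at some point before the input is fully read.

q_1

(q_0, 0010100, $)
  read 0, top $: go to q_0, push W$ → (q_0, 010100, W$)
  read 0, top W: go to q_0, push VW → (q_0, 10100, VW$)
  ε-move, top V: go to q_1, push WW → (q_1, 10100, WWW$)
  read 1, top W: go to q_0, push WW → (q_0, 0100, WWWW$)
  read 0, top W: go to q_0, push VW → (q_0, 100, VWWWW$)
  ε-move, top V: go to q_1, push WW → (q_1, 100, WWWWWW$)
  read 1, top W: go to q_0, push WW → (q_0, 00, WWWWWWW$)
  read 0, top W: go to q_0, push VW → (q_0, 0, VWWWWWWW$)
  ε-move, top V: go to q_1, push WW → (q_1, 0, WWWWWWWWW$)
  read 0, top W: go to q_1, push ε → (q_1, ε, WWWWWWWW$)
All input consumed; M is in state q_1.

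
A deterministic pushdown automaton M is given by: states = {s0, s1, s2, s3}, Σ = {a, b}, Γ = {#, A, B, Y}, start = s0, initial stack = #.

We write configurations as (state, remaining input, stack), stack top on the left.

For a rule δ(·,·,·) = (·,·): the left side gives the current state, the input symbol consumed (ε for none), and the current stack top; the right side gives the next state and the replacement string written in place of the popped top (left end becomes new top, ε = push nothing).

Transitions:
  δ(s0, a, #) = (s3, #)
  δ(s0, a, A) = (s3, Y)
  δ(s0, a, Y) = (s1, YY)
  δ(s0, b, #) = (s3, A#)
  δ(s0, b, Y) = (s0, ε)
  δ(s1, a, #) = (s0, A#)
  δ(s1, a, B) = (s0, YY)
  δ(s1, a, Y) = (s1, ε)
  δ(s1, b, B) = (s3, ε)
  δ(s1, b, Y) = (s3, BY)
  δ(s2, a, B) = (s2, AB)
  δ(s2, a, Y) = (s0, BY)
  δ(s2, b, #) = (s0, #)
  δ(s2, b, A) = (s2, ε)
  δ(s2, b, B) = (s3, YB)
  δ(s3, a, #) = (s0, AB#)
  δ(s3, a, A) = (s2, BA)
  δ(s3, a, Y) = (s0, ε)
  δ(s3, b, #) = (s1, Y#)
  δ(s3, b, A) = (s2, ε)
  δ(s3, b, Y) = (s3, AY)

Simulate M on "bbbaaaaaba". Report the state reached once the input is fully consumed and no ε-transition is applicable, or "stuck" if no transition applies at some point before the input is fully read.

(s0, bbbaaaaaba, #)
  read b, top #: go to s3, push A# → (s3, bbaaaaaba, A#)
  read b, top A: go to s2, push ε → (s2, baaaaaba, #)
  read b, top #: go to s0, push # → (s0, aaaaaba, #)
  read a, top #: go to s3, push # → (s3, aaaaba, #)
  read a, top #: go to s0, push AB# → (s0, aaaba, AB#)
  read a, top A: go to s3, push Y → (s3, aaba, YB#)
  read a, top Y: go to s0, push ε → (s0, aba, B#)
No transition for (s0, a, top B); M blocks with input aba remaining.

stuck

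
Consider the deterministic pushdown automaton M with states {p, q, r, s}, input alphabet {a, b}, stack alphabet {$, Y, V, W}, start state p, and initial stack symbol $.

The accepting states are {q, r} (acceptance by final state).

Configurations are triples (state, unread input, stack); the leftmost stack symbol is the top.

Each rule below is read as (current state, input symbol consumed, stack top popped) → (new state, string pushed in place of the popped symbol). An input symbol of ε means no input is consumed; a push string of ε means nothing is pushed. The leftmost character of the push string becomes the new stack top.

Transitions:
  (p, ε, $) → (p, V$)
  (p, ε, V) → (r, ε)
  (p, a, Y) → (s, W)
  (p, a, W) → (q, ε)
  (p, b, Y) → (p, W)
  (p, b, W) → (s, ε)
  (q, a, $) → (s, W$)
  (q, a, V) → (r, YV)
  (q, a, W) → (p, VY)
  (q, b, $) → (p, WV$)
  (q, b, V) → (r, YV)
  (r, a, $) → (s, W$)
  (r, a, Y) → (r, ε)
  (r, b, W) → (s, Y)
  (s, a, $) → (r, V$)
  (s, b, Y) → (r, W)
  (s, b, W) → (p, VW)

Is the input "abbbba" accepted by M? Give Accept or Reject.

(p, abbbba, $) ⊢ (p, abbbba, V$) ⊢ (r, abbbba, $) ⊢ (s, bbbba, W$) ⊢ (p, bbba, VW$) ⊢ (r, bbba, W$) ⊢ (s, bba, Y$) ⊢ (r, ba, W$) ⊢ (s, a, Y$)
No transition applies at (s, a, Y$); input not fully consumed.

Reject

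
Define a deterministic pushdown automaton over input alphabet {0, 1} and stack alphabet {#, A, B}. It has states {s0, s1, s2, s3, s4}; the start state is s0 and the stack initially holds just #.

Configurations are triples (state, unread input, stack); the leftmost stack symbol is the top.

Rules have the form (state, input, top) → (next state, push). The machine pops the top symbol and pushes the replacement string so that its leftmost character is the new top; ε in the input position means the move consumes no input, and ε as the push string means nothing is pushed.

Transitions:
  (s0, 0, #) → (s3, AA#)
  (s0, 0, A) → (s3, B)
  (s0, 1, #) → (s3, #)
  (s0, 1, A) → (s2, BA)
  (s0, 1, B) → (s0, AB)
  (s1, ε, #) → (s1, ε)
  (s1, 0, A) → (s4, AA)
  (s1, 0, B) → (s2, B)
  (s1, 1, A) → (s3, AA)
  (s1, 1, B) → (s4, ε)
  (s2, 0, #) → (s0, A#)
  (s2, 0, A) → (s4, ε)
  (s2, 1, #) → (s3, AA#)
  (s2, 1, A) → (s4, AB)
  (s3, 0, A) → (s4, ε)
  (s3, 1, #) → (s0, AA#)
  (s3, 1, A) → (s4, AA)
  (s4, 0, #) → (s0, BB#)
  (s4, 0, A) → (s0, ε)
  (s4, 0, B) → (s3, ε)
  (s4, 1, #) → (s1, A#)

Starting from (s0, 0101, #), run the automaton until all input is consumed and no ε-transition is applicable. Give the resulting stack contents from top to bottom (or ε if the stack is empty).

BAA#

(s0, 0101, #)
  read 0, top #: go to s3, push AA# → (s3, 101, AA#)
  read 1, top A: go to s4, push AA → (s4, 01, AAA#)
  read 0, top A: go to s0, push ε → (s0, 1, AA#)
  read 1, top A: go to s2, push BA → (s2, ε, BAA#)
All input consumed in state s2 with stack BAA#.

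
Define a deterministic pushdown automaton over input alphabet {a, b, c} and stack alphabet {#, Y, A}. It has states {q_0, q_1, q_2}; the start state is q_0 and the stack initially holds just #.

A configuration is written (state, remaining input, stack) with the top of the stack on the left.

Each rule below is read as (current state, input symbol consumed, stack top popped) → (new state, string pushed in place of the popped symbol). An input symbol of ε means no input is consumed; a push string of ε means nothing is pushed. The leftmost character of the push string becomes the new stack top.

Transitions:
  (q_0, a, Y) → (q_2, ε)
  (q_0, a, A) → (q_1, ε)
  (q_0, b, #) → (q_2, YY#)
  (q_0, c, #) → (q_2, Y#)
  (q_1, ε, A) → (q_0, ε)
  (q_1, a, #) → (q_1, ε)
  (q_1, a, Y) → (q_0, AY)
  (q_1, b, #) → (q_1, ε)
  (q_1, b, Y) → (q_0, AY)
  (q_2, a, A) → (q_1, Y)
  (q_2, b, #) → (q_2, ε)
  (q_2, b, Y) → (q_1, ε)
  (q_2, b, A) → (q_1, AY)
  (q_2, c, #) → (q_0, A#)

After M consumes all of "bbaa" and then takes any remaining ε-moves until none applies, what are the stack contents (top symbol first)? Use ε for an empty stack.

Y#

(q_0, bbaa, #)
  read b, top #: go to q_2, push YY# → (q_2, baa, YY#)
  read b, top Y: go to q_1, push ε → (q_1, aa, Y#)
  read a, top Y: go to q_0, push AY → (q_0, a, AY#)
  read a, top A: go to q_1, push ε → (q_1, ε, Y#)
All input consumed in state q_1 with stack Y#.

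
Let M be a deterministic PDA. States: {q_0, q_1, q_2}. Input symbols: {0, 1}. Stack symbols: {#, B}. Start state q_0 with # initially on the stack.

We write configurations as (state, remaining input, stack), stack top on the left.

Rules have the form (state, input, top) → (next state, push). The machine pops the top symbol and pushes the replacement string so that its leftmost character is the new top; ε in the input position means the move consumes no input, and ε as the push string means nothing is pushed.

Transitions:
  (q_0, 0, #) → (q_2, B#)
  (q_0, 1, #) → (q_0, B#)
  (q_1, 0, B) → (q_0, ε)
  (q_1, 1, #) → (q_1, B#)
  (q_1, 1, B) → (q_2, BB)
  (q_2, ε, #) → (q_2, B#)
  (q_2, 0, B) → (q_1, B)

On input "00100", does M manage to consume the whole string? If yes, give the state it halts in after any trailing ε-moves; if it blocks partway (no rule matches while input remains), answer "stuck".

(q_0, 00100, #)
  read 0, top #: go to q_2, push B# → (q_2, 0100, B#)
  read 0, top B: go to q_1, push B → (q_1, 100, B#)
  read 1, top B: go to q_2, push BB → (q_2, 00, BB#)
  read 0, top B: go to q_1, push B → (q_1, 0, BB#)
  read 0, top B: go to q_0, push ε → (q_0, ε, B#)
All input consumed; M is in state q_0.

q_0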